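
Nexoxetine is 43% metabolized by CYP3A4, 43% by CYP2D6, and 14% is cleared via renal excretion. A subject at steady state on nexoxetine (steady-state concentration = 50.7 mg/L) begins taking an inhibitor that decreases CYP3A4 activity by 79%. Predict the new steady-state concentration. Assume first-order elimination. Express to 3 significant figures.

CYP3A4: 0.43 × 0.21 = 0.0903
CYP2D6: 0.43 (unchanged)
Other: 0.14 (unchanged)
CL_new/CL_old = 0.0903 + 0.43 + 0.14 = 0.6603.
New steady-state concentration = baseline ÷ relative clearance = 50.7 / 0.6603 = 76.8 mg/L.

76.8 mg/L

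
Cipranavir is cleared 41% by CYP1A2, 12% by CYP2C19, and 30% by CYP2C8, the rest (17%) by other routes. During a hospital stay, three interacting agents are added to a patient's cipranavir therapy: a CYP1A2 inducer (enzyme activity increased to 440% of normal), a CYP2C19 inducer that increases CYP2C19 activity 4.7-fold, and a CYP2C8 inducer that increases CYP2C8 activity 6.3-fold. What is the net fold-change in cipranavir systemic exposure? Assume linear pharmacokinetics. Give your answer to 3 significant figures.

0.226

CYP1A2: 0.41 × 4.4 = 1.804
CYP2C19: 0.12 × 4.7 = 0.564
CYP2C8: 0.3 × 6.3 = 1.89
Other: 0.17 (unchanged)
Relative clearance = 1.804 + 0.564 + 1.89 + 0.17 = 4.428.
Net systemic exposure ratio = 1 / 4.428 = 0.226.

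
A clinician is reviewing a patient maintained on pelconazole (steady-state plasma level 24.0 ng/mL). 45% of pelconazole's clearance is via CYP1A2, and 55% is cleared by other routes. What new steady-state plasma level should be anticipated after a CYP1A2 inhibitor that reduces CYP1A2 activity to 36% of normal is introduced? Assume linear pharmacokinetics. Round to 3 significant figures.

33.7 ng/mL

The CYP1A2 pathway (45% of clearance) falls to 0.36× activity: 0.45 × 0.36 = 0.162.
The remaining 55% of clearance is unaffected.
New clearance relative to baseline: 0.162 + 0.55 = 0.712.
With dosing unchanged, steady-state plasma level scales as 1/CL: 24.0 / 0.712 = 33.7 ng/mL.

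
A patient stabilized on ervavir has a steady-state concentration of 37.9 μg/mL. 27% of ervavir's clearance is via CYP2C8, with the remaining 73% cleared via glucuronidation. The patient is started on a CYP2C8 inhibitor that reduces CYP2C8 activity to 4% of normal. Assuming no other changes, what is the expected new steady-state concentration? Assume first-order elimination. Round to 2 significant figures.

The CYP2C8 pathway (27% of clearance) drops to 0.04× activity: 0.27 × 0.04 = 0.0108.
The remaining 73% of clearance is unaffected.
Relative clearance = 0.0108 + 0.73 = 0.7408.
New steady-state concentration = baseline ÷ relative clearance = 37.9 / 0.7408 = 51 μg/mL.

51 μg/mL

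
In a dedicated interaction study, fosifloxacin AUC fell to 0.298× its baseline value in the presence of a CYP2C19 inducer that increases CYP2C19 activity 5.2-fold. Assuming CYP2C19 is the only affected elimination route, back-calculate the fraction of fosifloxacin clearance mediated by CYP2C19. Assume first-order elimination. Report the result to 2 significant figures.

CL'/CL = 1 / 0.298 = 3.356
5.2·fm + (1 − fm) = 3.356
fm = (3.356 − 1) / (5.2 − 1) = 0.56

0.56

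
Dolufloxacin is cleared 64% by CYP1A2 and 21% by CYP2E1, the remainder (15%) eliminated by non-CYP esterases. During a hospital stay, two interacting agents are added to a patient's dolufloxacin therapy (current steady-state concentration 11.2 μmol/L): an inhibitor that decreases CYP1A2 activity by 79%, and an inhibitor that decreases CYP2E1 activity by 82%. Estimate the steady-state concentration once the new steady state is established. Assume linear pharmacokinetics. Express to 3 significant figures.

CYP1A2: 0.64 × 0.21 = 0.1344
CYP2E1: 0.21 × 0.18 = 0.0378
Other: 0.15 (unchanged)
CL_new/CL_old = 0.1344 + 0.0378 + 0.15 = 0.3222.
Dividing the baseline by the relative clearance: 11.2 / 0.3222 = 34.8 μmol/L.

34.8 μmol/L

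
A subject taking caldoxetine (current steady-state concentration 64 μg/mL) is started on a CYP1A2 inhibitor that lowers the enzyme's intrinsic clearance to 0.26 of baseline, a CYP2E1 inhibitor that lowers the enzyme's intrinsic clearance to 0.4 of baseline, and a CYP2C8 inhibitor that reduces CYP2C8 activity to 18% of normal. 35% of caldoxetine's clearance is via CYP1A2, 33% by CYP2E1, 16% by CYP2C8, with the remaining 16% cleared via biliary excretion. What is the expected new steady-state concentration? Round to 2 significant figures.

1.6 × 10² μg/mL

The CYP1A2 pathway (35% of clearance) is reduced to 0.26× activity: 0.35 × 0.26 = 0.091.
The CYP2E1 pathway (33% of clearance) drops to 0.4× activity: 0.33 × 0.4 = 0.132.
The CYP2C8 pathway (16% of clearance) drops to 0.18× activity: 0.16 × 0.18 = 0.0288.
The remaining 16% of clearance is unaffected.
CL_new/CL_old = 0.091 + 0.132 + 0.0288 + 0.16 = 0.4118.
Dividing the baseline by the relative clearance: 64 / 0.4118 = 1.6 × 10² μg/mL.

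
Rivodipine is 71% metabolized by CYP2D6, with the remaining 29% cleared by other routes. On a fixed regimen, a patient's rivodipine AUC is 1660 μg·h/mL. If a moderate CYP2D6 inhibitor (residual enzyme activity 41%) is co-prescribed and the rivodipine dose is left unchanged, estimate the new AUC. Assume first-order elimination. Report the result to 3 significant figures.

The CYP2D6 pathway (71% of clearance) falls to 0.41× activity: 0.71 × 0.41 = 0.2911.
The remaining 29% of clearance is unaffected.
New clearance relative to baseline: 0.2911 + 0.29 = 0.5811.
AUC ∝ 1/CL, so new value = 1660 / 0.5811 = 2.86 × 10³ μg·h/mL.

2.86 × 10³ μg·h/mL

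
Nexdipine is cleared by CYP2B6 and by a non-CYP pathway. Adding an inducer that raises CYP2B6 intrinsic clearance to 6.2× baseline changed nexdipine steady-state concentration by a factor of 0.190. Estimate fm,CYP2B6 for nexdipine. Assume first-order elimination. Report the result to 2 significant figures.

0.82

CL'/CL = 1 / 0.190 = 5.263
6.2·fm + (1 − fm) = 5.263
fm = (5.263 − 1) / (6.2 − 1) = 0.82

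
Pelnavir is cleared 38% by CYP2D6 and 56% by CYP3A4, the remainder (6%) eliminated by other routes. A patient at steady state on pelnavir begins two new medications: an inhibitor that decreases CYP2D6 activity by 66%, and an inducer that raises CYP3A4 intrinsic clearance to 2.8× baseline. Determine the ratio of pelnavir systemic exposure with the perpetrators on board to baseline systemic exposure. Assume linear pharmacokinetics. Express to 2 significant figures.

The CYP2D6 pathway (38% of clearance) falls to 0.34× activity: 0.38 × 0.34 = 0.1292.
The CYP3A4 pathway (56% of clearance) is boosted to 2.8× activity: 0.56 × 2.8 = 1.568.
Non-CYP routes (6%) are unchanged.
CL_new/CL_old = 0.1292 + 1.568 + 0.06 = 1.7572.
Net systemic exposure ratio = 1 / 1.7572 = 0.57.

0.57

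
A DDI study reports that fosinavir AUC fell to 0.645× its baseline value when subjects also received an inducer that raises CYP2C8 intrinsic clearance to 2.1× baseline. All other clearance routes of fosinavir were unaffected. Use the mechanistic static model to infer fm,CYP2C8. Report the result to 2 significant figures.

0.50

Write x for the fraction cleared via CYP2C8. The observed AUC change means clearance rose to 1/0.645 = 1.55 of baseline.
Setting x·2.1 + (1 − x) = 1.55 and solving: x = (1.55 − 1)/(2.1 − 1) = 0.50.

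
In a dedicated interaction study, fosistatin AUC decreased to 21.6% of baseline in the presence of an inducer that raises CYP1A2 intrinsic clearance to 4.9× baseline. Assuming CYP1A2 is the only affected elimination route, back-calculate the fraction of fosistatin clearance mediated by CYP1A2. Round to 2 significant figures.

0.93

Call the CYP1A2 fraction fm. After the interaction, CL_new/CL_old = fm × 4.9 + (1 − fm).
AUC ratio = 1 / (new CL fraction), so new CL fraction = 1 / 0.216 = 4.63.
fm × 4.9 + 1 − fm = 4.63  ⇒  fm × (4.9 − 1) = 3.63  ⇒  fm = 0.93.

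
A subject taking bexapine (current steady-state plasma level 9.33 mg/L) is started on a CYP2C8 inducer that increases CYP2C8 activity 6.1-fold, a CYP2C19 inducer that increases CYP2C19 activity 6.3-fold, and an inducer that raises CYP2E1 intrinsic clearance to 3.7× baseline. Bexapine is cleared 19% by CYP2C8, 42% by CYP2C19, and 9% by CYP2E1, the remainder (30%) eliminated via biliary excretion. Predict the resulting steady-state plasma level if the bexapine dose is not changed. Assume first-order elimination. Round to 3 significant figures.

2.10 mg/L

The CYP2C8 pathway (19% of clearance) rises to 6.1× activity: 0.19 × 6.1 = 1.159.
The CYP2C19 pathway (42% of clearance) rises to 6.3× activity: 0.42 × 6.3 = 2.646.
The CYP2E1 pathway (9% of clearance) rises to 3.7× activity: 0.09 × 3.7 = 0.333.
The remaining 30% of clearance is unaffected.
CL_new/CL_old = 1.159 + 2.646 + 0.333 + 0.3 = 4.438.
Dividing the baseline by the relative clearance: 9.33 / 4.438 = 2.10 mg/L.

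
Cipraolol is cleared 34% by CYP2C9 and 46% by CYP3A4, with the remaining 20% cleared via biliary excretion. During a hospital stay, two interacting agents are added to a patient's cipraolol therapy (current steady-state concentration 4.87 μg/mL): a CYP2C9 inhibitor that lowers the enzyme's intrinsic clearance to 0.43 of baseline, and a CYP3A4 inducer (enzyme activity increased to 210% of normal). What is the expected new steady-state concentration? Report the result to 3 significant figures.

3.71 μg/mL

The CYP2C9 pathway (34% of clearance) falls to 0.43× activity: 0.34 × 0.43 = 0.1462.
The CYP3A4 pathway (46% of clearance) increases to 2.1× activity: 0.46 × 2.1 = 0.966.
The remaining 20% of clearance is unaffected.
CL_new/CL_old = 0.1462 + 0.966 + 0.2 = 1.3122.
Dividing the baseline by the relative clearance: 4.87 / 1.3122 = 3.71 μg/mL.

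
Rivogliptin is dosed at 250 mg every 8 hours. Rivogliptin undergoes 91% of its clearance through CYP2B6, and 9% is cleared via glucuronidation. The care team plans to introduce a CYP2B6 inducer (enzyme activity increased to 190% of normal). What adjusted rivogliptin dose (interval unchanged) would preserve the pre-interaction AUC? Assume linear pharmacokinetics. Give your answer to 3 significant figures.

455 mg

The CYP2B6 pathway (91% of clearance) increases to 1.9× activity: 0.91 × 1.9 = 1.729.
The remaining 9% of clearance is unaffected.
Relative clearance = 1.729 + 0.09 = 1.819.
To maintain the same steady-state level, dose must scale with clearance: new dose = 250 × 1.819 = 455 mg.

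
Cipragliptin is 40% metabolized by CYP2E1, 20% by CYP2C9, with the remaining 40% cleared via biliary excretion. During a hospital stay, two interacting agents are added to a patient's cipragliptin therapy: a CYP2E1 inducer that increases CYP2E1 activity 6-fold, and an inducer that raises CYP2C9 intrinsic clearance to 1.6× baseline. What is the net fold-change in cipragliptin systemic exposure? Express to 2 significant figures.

0.32

The CYP2E1 pathway (40% of clearance) is boosted to 6× activity: 0.4 × 6 = 2.4.
The CYP2C9 pathway (20% of clearance) is boosted to 1.6× activity: 0.2 × 1.6 = 0.32.
Non-CYP routes (40%) are unchanged.
Relative clearance = 2.4 + 0.32 + 0.4 = 3.12.
Systemic exposure ∝ 1/CL: fold-change = 1 / 3.12 = 0.32.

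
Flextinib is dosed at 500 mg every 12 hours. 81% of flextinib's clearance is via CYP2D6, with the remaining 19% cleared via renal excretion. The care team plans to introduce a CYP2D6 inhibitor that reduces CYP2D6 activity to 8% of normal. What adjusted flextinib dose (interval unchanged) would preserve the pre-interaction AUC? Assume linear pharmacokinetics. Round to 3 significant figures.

The CYP2D6 pathway (81% of clearance) is reduced to 0.08× activity: 0.81 × 0.08 = 0.0648.
The remaining 19% of clearance is unaffected.
CL_new/CL_old = 0.0648 + 0.19 = 0.2548.
Exposure is unchanged when dose changes in proportion to clearance. New dose = 500 mg × 0.2548 = 127 mg.

127 mg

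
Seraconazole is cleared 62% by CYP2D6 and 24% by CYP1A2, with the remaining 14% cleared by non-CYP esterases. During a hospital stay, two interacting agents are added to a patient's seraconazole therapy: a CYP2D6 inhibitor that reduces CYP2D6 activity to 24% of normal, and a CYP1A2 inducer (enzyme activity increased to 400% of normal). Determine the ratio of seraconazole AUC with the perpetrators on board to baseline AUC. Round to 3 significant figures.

The CYP2D6 pathway (62% of clearance) drops to 0.24× activity: 0.62 × 0.24 = 0.1488.
The CYP1A2 pathway (24% of clearance) increases to 4× activity: 0.24 × 4 = 0.96.
The remaining 14% of clearance is unaffected.
Relative clearance = 0.1488 + 0.96 + 0.14 = 1.2488.
Because AUC varies inversely with clearance, the combined effect is 1 / 1.2488 = 0.801.

0.801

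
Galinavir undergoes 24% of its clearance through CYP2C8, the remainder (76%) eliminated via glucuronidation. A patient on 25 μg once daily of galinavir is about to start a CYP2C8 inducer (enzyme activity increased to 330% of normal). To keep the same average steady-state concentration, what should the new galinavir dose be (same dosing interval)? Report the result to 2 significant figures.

CYP2C8: 0.24 × 3.3 = 0.792
Other: 0.76 (unchanged)
CL_new/CL_old = 0.792 + 0.76 = 1.552.
Exposure is unchanged when dose changes in proportion to clearance. New dose = 25 μg × 1.552 = 39 μg.

39 μg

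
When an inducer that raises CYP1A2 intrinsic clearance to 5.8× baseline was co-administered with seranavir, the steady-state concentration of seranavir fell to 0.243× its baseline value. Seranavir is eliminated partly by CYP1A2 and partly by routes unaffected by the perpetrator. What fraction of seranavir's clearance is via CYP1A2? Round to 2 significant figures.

Let fm be the CYP1A2 fraction. New clearance relative to baseline = fm × 5.8 + (1 − fm).
Steady-state concentration ratio = 1 / (new CL fraction), so new CL fraction = 1 / 0.243 = 4.115.
fm × 5.8 + 1 − fm = 4.115  ⇒  fm × (5.8 − 1) = 3.115  ⇒  fm = 0.65.

0.65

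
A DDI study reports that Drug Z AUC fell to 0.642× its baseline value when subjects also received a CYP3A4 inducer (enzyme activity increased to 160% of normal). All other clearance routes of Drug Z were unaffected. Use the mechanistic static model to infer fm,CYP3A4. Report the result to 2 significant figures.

CL'/CL = 1 / 0.642 = 1.558
1.6·fm + (1 − fm) = 1.558
fm = (1.558 − 1) / (1.6 − 1) = 0.93

0.93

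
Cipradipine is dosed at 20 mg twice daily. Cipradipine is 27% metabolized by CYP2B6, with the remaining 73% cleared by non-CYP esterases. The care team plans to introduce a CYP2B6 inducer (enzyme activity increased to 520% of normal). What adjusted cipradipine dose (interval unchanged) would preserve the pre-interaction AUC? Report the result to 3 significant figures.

The CYP2B6 pathway (27% of clearance) increases to 5.2× activity: 0.27 × 5.2 = 1.404.
The remaining 73% of clearance is unaffected.
CL_new/CL_old = 1.404 + 0.73 = 2.134.
Exposure is unchanged when dose changes in proportion to clearance. New dose = 20 mg × 2.134 = 42.7 mg.

42.7 mg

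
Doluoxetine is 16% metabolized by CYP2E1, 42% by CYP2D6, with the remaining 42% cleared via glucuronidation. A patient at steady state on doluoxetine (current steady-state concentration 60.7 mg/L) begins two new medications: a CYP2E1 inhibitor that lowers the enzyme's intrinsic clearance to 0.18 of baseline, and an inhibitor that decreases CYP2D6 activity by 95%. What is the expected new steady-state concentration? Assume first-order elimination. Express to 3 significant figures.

The CYP2E1 pathway (16% of clearance) is reduced to 0.18× activity: 0.16 × 0.18 = 0.0288.
The CYP2D6 pathway (42% of clearance) is reduced to 0.05× activity: 0.42 × 0.05 = 0.021.
Non-CYP routes (42%) are unchanged.
CL_new/CL_old = 0.0288 + 0.021 + 0.42 = 0.4698.
New steady-state concentration = 60.7 / 0.4698 = 129 mg/L (concentration scales inversely with clearance).

129 mg/L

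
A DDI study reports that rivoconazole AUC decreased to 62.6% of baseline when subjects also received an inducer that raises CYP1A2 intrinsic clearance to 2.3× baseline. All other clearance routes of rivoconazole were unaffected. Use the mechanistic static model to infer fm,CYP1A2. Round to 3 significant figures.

CL'/CL = 1 / 0.626 = 1.597
2.3·fm + (1 − fm) = 1.597
fm = (1.597 − 1) / (2.3 − 1) = 0.460

0.460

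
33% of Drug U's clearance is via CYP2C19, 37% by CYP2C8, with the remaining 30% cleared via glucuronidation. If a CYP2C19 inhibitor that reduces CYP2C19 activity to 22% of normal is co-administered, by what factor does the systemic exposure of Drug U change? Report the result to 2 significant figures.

The CYP2C19 pathway (33% of clearance) is reduced to 0.22× activity: 0.33 × 0.22 = 0.0726.
CYP2C8 (37%) and the residual 30% are unaffected.
CL_new/CL_old = 0.0726 + 0.37 + 0.3 = 0.7426.
Systemic exposure is inversely proportional to clearance, so the fold-change is 1 / 0.7426 = 1.3.

1.3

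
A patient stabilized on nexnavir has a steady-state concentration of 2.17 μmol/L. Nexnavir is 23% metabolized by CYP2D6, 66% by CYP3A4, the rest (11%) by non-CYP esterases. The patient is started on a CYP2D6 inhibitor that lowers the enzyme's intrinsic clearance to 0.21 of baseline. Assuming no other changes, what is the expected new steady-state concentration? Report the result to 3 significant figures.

The CYP2D6 pathway (23% of clearance) falls to 0.21× activity: 0.23 × 0.21 = 0.0483.
CYP3A4 (66%) and the residual 11% are unaffected.
New clearance relative to baseline: 0.0483 + 0.66 + 0.11 = 0.8183.
Steady-state concentration ∝ 1/CL, so new value = 2.17 / 0.8183 = 2.65 μmol/L.

2.65 μmol/L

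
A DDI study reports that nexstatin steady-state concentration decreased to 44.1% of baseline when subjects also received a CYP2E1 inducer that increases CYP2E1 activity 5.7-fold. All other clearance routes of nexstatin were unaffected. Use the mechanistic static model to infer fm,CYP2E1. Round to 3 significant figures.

0.270

Let x = fm,CYP2E1. Because steady-state concentration ∝ 1/CL, relative clearance rose to 1/0.441 = 2.268.
Only the CYP2E1 route changed, so 2.268 = x·5.7 + (1 − x), giving x = 0.270.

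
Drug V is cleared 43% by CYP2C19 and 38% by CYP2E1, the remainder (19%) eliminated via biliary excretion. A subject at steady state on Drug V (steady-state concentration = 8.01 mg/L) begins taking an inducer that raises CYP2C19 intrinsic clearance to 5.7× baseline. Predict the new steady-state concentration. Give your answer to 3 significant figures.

The CYP2C19 pathway (43% of clearance) is boosted to 5.7× activity: 0.43 × 5.7 = 2.451.
CYP2E1 (38%) and the residual 19% are unaffected.
Relative clearance = 2.451 + 0.38 + 0.19 = 3.021.
New steady-state concentration = baseline ÷ relative clearance = 8.01 / 3.021 = 2.65 mg/L.

2.65 mg/L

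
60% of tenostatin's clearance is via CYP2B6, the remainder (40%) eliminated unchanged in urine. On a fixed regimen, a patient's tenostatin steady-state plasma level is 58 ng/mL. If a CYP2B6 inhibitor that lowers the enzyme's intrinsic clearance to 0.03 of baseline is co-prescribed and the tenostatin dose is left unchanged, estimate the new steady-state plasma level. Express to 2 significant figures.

The CYP2B6 pathway (60% of clearance) is reduced to 0.03× activity: 0.6 × 0.03 = 0.018.
The remaining 40% of clearance is unaffected.
Relative clearance = 0.018 + 0.4 = 0.418.
With dosing unchanged, steady-state plasma level scales as 1/CL: 58 / 0.418 = 1.4 × 10² ng/mL.

1.4 × 10² ng/mL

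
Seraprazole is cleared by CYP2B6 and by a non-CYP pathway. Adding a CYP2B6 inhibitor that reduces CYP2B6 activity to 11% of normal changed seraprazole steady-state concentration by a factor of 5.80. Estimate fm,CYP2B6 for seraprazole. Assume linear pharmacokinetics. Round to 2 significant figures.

Let x = fm,CYP2B6. Because steady-state concentration ∝ 1/CL, relative clearance fell to 1/5.80 = 0.1724.
Only the CYP2B6 route changed, so 0.1724 = x·0.11 + (1 − x), giving x = 0.93.

0.93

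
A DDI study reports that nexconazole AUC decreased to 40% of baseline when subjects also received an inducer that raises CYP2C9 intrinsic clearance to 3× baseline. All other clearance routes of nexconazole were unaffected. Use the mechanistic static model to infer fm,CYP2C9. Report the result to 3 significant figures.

CL'/CL = 1 / 0.400 = 2.5
3·fm + (1 − fm) = 2.5
fm = (2.5 − 1) / (3 − 1) = 0.750

0.750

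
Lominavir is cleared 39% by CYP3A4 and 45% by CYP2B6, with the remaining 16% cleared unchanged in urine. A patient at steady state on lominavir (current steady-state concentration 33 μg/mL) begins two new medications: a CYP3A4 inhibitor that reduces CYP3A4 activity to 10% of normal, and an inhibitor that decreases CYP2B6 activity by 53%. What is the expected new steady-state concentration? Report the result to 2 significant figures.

80 μg/mL

CYP3A4: 0.39 × 0.1 = 0.039
CYP2B6: 0.45 × 0.47 = 0.2115
Other: 0.16 (unchanged)
Relative clearance = 0.039 + 0.2115 + 0.16 = 0.4105.
Steady-state concentration ∝ 1/CL: new value = 33 / 0.4105 = 80 μg/mL.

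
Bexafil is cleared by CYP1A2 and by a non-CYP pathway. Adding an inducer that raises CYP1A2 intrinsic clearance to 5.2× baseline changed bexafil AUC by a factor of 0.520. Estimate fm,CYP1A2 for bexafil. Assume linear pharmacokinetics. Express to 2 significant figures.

CL'/CL = 1 / 0.520 = 1.923
5.2·fm + (1 − fm) = 1.923
fm = (1.923 − 1) / (5.2 − 1) = 0.22

0.22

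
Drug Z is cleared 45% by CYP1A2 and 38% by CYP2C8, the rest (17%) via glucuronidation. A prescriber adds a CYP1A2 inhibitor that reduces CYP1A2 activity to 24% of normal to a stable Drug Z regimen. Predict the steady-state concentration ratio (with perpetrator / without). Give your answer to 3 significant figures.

The CYP1A2 pathway (45% of clearance) is reduced to 0.24× activity: 0.45 × 0.24 = 0.108.
CYP2C8 (38%) and the residual 17% are unaffected.
Relative clearance = 0.108 + 0.38 + 0.17 = 0.658.
Steady-state concentration is inversely proportional to clearance, so the fold-change is 1 / 0.658 = 1.52.

1.52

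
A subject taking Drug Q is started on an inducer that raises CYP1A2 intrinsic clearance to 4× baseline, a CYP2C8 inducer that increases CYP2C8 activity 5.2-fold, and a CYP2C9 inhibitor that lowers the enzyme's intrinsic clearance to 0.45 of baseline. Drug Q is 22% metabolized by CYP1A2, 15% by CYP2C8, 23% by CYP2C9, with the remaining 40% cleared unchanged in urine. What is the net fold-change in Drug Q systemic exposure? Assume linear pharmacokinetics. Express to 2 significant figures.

0.46

The CYP1A2 pathway (22% of clearance) rises to 4× activity: 0.22 × 4 = 0.88.
The CYP2C8 pathway (15% of clearance) rises to 5.2× activity: 0.15 × 5.2 = 0.78.
The CYP2C9 pathway (23% of clearance) is reduced to 0.45× activity: 0.23 × 0.45 = 0.1035.
Non-CYP routes (40%) are unchanged.
Relative clearance = 0.88 + 0.78 + 0.1035 + 0.4 = 2.1635.
Because systemic exposure varies inversely with clearance, the combined effect is 1 / 2.1635 = 0.46.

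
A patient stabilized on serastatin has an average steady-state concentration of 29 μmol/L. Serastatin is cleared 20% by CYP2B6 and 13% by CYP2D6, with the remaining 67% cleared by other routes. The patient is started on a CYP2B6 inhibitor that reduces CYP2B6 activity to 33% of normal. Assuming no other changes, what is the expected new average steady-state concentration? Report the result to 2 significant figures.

33 μmol/L

CYP2B6: 0.2 × 0.33 = 0.066
CYP2D6: 0.13 (unchanged)
Other: 0.67 (unchanged)
Relative clearance = 0.066 + 0.13 + 0.67 = 0.866.
New average steady-state concentration = baseline ÷ relative clearance = 29 / 0.866 = 33 μmol/L.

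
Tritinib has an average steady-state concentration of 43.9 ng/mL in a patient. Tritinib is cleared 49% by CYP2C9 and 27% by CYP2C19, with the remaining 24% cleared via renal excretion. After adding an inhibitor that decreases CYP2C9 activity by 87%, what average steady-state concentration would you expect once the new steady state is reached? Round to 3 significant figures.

The CYP2C9 pathway (49% of clearance) falls to 0.13× activity: 0.49 × 0.13 = 0.0637.
CYP2C19 (27%) and the residual 24% are unaffected.
Relative clearance = 0.0637 + 0.27 + 0.24 = 0.5737.
Average steady-state concentration ∝ 1/CL, so new value = 43.9 / 0.5737 = 76.5 ng/mL.

76.5 ng/mL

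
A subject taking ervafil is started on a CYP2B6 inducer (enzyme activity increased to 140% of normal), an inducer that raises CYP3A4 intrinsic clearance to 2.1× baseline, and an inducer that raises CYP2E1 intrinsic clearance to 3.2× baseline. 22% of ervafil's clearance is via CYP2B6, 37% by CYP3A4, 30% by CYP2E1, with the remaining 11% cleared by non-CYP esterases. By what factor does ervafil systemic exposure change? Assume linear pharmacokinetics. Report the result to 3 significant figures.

0.464

CYP2B6: 0.22 × 1.4 = 0.308
CYP3A4: 0.37 × 2.1 = 0.777
CYP2E1: 0.3 × 3.2 = 0.96
Other: 0.11 (unchanged)
CL_new/CL_old = 0.308 + 0.777 + 0.96 + 0.11 = 2.155.
Because systemic exposure varies inversely with clearance, the combined effect is 1 / 2.155 = 0.464.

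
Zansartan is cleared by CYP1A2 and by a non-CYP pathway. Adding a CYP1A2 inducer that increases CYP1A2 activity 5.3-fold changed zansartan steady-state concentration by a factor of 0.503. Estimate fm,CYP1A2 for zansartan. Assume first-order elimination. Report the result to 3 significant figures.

Call the CYP1A2 fraction fm. After the interaction, CL_new/CL_old = fm × 5.3 + (1 − fm).
Steady-state concentration ratio = 1 / (new CL fraction), so new CL fraction = 1 / 0.503 = 1.988.
fm × 5.3 + 1 − fm = 1.988  ⇒  fm × (5.3 − 1) = 0.9881  ⇒  fm = 0.230.

0.230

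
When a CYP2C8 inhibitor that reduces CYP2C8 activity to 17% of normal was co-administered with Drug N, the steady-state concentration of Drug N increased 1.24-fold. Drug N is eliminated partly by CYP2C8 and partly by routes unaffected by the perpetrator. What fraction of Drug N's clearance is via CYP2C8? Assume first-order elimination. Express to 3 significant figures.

0.233

Write x for the fraction cleared via CYP2C8. The observed steady-state concentration change means clearance fell to 1/1.24 = 0.8065 of baseline.
Only the CYP2C8 route changed, so 0.8065 = x·0.17 + (1 − x), giving x = 0.233.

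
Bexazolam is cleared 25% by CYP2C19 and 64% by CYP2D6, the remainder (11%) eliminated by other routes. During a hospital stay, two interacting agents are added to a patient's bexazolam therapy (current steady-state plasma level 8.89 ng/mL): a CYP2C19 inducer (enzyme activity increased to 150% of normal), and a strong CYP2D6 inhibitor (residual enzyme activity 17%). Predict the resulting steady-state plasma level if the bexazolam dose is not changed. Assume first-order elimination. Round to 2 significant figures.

CYP2C19: 0.25 × 1.5 = 0.375
CYP2D6: 0.64 × 0.17 = 0.1088
Other: 0.11 (unchanged)
New clearance relative to baseline: 0.375 + 0.1088 + 0.11 = 0.5938.
Dividing the baseline by the relative clearance: 8.89 / 0.5938 = 15 ng/mL.

15 ng/mL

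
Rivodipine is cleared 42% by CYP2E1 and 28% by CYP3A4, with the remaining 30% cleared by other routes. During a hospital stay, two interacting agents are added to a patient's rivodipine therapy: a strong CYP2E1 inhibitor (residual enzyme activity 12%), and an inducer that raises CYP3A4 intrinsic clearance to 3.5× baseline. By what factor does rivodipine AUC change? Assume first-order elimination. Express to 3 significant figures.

The CYP2E1 pathway (42% of clearance) falls to 0.12× activity: 0.42 × 0.12 = 0.0504.
The CYP3A4 pathway (28% of clearance) rises to 3.5× activity: 0.28 × 3.5 = 0.98.
The remaining 30% of clearance is unaffected.
New clearance relative to baseline: 0.0504 + 0.98 + 0.3 = 1.3304.
AUC ∝ 1/CL: fold-change = 1 / 1.3304 = 0.752.

0.752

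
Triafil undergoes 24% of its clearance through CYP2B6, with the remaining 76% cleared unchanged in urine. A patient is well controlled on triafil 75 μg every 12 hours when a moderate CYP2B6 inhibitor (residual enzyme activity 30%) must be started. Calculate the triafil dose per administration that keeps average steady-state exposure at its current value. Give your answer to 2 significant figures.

62 μg

The CYP2B6 pathway (24% of clearance) falls to 0.3× activity: 0.24 × 0.3 = 0.072.
Non-CYP routes (76%) are unchanged.
New clearance relative to baseline: 0.072 + 0.76 = 0.832.
To maintain the same steady-state level, dose must scale with clearance: new dose = 75 × 0.832 = 62 μg.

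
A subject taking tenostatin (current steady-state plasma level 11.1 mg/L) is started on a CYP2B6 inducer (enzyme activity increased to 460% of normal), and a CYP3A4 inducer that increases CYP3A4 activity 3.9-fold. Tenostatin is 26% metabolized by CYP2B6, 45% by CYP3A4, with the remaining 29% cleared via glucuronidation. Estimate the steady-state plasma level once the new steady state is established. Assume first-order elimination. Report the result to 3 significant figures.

3.42 mg/L

The CYP2B6 pathway (26% of clearance) is boosted to 4.6× activity: 0.26 × 4.6 = 1.196.
The CYP3A4 pathway (45% of clearance) increases to 3.9× activity: 0.45 × 3.9 = 1.755.
Non-CYP routes (29%) are unchanged.
New clearance relative to baseline: 1.196 + 1.755 + 0.29 = 3.241.
Dividing the baseline by the relative clearance: 11.1 / 3.241 = 3.42 mg/L.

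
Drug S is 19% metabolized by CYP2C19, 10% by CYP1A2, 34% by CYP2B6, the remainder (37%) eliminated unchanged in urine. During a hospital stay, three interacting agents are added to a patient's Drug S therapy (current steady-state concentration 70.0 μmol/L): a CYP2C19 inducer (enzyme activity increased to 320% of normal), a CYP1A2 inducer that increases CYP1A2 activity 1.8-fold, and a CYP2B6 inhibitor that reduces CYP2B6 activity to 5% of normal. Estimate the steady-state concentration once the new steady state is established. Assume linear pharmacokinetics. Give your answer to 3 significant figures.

59.6 μmol/L

The CYP2C19 pathway (19% of clearance) rises to 3.2× activity: 0.19 × 3.2 = 0.608.
The CYP1A2 pathway (10% of clearance) rises to 1.8× activity: 0.1 × 1.8 = 0.18.
The CYP2B6 pathway (34% of clearance) is reduced to 0.05× activity: 0.34 × 0.05 = 0.017.
Non-CYP routes (37%) are unchanged.
New clearance relative to baseline: 0.608 + 0.18 + 0.017 + 0.37 = 1.175.
Dividing the baseline by the relative clearance: 70.0 / 1.175 = 59.6 μmol/L.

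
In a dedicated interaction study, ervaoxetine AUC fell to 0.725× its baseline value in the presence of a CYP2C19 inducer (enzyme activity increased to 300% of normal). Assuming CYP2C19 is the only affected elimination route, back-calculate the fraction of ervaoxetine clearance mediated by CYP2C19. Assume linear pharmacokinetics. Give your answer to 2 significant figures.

0.19

Let x = fm,CYP2C19. Because AUC ∝ 1/CL, relative clearance rose to 1/0.725 = 1.379.
Only the CYP2C19 route changed, so 1.379 = x·3 + (1 − x), giving x = 0.19.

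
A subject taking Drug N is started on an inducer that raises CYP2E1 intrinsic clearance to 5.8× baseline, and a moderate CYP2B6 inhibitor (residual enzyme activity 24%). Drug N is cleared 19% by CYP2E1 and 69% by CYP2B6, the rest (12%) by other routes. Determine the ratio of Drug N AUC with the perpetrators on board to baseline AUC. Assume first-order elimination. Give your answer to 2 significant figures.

The CYP2E1 pathway (19% of clearance) increases to 5.8× activity: 0.19 × 5.8 = 1.102.
The CYP2B6 pathway (69% of clearance) is reduced to 0.24× activity: 0.69 × 0.24 = 0.1656.
Non-CYP routes (12%) are unchanged.
CL_new/CL_old = 1.102 + 0.1656 + 0.12 = 1.3876.
Net AUC ratio = 1 / 1.3876 = 0.72.

0.72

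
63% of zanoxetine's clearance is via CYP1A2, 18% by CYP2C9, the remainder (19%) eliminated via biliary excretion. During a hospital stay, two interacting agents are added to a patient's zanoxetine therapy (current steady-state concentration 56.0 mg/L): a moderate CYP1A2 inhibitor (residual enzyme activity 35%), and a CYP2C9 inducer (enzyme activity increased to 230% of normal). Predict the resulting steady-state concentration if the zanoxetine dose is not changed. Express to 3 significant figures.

The CYP1A2 pathway (63% of clearance) is reduced to 0.35× activity: 0.63 × 0.35 = 0.2205.
The CYP2C9 pathway (18% of clearance) increases to 2.3× activity: 0.18 × 2.3 = 0.414.
The remaining 19% of clearance is unaffected.
CL_new/CL_old = 0.2205 + 0.414 + 0.19 = 0.8245.
Steady-state concentration ∝ 1/CL: new value = 56.0 / 0.8245 = 67.9 mg/L.

67.9 mg/L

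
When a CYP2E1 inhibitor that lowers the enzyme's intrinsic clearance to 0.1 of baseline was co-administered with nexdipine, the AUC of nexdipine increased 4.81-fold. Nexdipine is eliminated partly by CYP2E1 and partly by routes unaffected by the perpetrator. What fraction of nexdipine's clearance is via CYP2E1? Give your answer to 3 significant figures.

Call the CYP2E1 fraction fm. After the interaction, CL_new/CL_old = fm × 0.1 + (1 − fm).
AUC ratio = 1 / (new CL fraction), so new CL fraction = 1 / 4.81 = 0.2079.
fm × 0.1 + 1 − fm = 0.2079  ⇒  fm × (0.1 − 1) = −0.7921  ⇒  fm = 0.880.

0.880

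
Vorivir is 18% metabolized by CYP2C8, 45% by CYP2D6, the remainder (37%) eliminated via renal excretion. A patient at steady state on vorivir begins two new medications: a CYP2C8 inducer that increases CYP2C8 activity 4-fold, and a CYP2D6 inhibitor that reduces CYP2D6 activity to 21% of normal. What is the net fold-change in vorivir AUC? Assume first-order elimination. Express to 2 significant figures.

CYP2C8: 0.18 × 4 = 0.72
CYP2D6: 0.45 × 0.21 = 0.0945
Other: 0.37 (unchanged)
Relative clearance = 0.72 + 0.0945 + 0.37 = 1.1845.
AUC ∝ 1/CL: fold-change = 1 / 1.1845 = 0.84.

0.84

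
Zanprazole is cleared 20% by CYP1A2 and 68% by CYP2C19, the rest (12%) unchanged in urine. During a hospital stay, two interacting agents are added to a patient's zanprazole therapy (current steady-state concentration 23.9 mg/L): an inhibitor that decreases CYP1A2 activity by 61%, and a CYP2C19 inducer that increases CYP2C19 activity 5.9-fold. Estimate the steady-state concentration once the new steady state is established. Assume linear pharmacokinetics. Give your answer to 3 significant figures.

CYP1A2: 0.2 × 0.39 = 0.078
CYP2C19: 0.68 × 5.9 = 4.012
Other: 0.12 (unchanged)
New clearance relative to baseline: 0.078 + 4.012 + 0.12 = 4.21.
Dividing the baseline by the relative clearance: 23.9 / 4.21 = 5.68 mg/L.

5.68 mg/L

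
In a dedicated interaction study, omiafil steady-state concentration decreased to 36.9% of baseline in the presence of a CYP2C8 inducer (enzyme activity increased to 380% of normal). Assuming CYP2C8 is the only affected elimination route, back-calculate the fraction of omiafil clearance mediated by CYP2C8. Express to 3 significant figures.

0.611

CL'/CL = 1 / 0.369 = 2.71
3.8·fm + (1 − fm) = 2.71
fm = (2.71 − 1) / (3.8 − 1) = 0.611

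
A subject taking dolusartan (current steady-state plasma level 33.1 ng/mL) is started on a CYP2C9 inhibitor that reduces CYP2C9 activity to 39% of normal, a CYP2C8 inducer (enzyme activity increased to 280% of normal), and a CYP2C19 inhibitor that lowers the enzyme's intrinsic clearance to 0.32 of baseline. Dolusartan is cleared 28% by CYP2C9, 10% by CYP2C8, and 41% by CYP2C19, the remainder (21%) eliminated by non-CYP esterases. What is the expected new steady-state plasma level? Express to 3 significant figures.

CYP2C9: 0.28 × 0.39 = 0.1092
CYP2C8: 0.1 × 2.8 = 0.28
CYP2C19: 0.41 × 0.32 = 0.1312
Other: 0.21 (unchanged)
CL_new/CL_old = 0.1092 + 0.28 + 0.1312 + 0.21 = 0.7304.
New steady-state plasma level = 33.1 / 0.7304 = 45.3 ng/mL (concentration scales inversely with clearance).

45.3 ng/mL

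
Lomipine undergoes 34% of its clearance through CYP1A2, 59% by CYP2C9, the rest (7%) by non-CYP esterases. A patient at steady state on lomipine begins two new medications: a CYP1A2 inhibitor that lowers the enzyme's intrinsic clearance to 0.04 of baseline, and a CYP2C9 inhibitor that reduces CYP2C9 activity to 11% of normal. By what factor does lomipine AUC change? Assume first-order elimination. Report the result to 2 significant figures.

The CYP1A2 pathway (34% of clearance) drops to 0.04× activity: 0.34 × 0.04 = 0.0136.
The CYP2C9 pathway (59% of clearance) falls to 0.11× activity: 0.59 × 0.11 = 0.0649.
The remaining 7% of clearance is unaffected.
Relative clearance = 0.0136 + 0.0649 + 0.07 = 0.1485.
AUC ∝ 1/CL: fold-change = 1 / 0.1485 = 6.7.

6.7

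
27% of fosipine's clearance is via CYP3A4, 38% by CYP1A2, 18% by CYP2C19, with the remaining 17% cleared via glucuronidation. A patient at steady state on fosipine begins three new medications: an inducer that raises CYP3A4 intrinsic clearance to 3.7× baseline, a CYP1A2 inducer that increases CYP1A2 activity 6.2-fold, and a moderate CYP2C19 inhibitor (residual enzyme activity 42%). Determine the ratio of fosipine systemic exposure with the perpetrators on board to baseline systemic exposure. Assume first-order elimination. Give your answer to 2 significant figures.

0.28

CYP3A4: 0.27 × 3.7 = 0.999
CYP1A2: 0.38 × 6.2 = 2.356
CYP2C19: 0.18 × 0.42 = 0.0756
Other: 0.17 (unchanged)
New clearance relative to baseline: 0.999 + 2.356 + 0.0756 + 0.17 = 3.6006.
Net systemic exposure ratio = 1 / 3.6006 = 0.28.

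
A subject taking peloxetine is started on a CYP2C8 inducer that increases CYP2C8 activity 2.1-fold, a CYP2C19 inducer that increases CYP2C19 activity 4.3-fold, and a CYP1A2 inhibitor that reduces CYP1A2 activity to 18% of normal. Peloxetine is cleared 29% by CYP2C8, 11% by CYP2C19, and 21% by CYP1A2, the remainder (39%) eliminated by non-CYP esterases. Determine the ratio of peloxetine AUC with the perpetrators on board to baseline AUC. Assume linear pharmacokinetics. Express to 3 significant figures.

The CYP2C8 pathway (29% of clearance) rises to 2.1× activity: 0.29 × 2.1 = 0.609.
The CYP2C19 pathway (11% of clearance) increases to 4.3× activity: 0.11 × 4.3 = 0.473.
The CYP1A2 pathway (21% of clearance) falls to 0.18× activity: 0.21 × 0.18 = 0.0378.
Non-CYP routes (39%) are unchanged.
CL_new/CL_old = 0.609 + 0.473 + 0.0378 + 0.39 = 1.5098.
Net AUC ratio = 1 / 1.5098 = 0.662.

0.662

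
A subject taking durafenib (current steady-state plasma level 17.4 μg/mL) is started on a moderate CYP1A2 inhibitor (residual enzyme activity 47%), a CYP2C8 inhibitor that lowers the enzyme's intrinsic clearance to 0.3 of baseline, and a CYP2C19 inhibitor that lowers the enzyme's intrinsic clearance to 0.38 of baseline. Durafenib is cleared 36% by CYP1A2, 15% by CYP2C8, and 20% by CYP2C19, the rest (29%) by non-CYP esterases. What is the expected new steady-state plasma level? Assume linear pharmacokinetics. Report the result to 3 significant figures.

30.0 μg/mL

CYP1A2: 0.36 × 0.47 = 0.1692
CYP2C8: 0.15 × 0.3 = 0.045
CYP2C19: 0.2 × 0.38 = 0.076
Other: 0.29 (unchanged)
New clearance relative to baseline: 0.1692 + 0.045 + 0.076 + 0.29 = 0.5802.
Steady-state plasma level ∝ 1/CL: new value = 17.4 / 0.5802 = 30.0 μg/mL.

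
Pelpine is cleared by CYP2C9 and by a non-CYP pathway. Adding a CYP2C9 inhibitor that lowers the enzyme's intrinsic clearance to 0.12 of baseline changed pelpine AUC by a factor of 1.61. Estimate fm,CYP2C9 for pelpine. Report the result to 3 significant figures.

Call the CYP2C9 fraction fm. After the interaction, CL_new/CL_old = fm × 0.12 + (1 − fm).
AUC ratio = 1 / (new CL fraction), so new CL fraction = 1 / 1.61 = 0.6211.
fm × 0.12 + 1 − fm = 0.6211  ⇒  fm × (0.12 − 1) = −0.3789  ⇒  fm = 0.431.

0.431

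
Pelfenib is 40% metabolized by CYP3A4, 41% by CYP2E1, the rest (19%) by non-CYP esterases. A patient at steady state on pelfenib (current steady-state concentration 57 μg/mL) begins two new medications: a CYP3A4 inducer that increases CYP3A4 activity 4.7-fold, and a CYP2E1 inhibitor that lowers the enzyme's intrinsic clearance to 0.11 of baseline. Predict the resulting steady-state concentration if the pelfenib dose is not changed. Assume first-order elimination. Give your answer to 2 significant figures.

27 μg/mL

CYP3A4: 0.4 × 4.7 = 1.88
CYP2E1: 0.41 × 0.11 = 0.0451
Other: 0.19 (unchanged)
Relative clearance = 1.88 + 0.0451 + 0.19 = 2.1151.
New steady-state concentration = 57 / 2.1151 = 27 μg/mL (concentration scales inversely with clearance).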